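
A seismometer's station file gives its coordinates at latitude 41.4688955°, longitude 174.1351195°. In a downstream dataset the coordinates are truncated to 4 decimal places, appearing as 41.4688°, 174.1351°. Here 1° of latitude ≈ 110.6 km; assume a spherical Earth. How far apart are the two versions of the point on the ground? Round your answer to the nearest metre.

Δlat = 41.4688955 − 41.4688 = +0.0000955°; Δlon = 174.1351195 − 174.1351 = +0.0000195°.
North–south shift: 0.0000955 × 110600 = 10.5623 m.
E–W at 41.4688°: 0.0000195° × 110600 × cos 41.4688° = 0.0000195 × 110600 × 0.7493 ≈ 1.61605 m.
Distance: √(10.5623² + 1.61605²) ≈ 10.6852 m.

11 metres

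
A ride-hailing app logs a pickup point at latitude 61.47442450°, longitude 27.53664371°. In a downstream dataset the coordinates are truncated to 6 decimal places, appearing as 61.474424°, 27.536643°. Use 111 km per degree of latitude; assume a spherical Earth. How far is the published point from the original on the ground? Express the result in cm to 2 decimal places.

The latitude changed by +0.00000050° and the longitude by +0.00000071°.
N–S: 0.00000050° × 111000 m/° = 0.0555 m.
E–W at 61.4744°: 0.00000071° × 111000 × cos 61.4744° = 0.00000071 × 111000 × 0.4776 ≈ 0.0376358 m.
Combined displacement = (0.0555² + 0.0376358²)^½ ≈ 0.0670575 m.
That is 0.0670575 m = 6.7057 cm.

6.71 cm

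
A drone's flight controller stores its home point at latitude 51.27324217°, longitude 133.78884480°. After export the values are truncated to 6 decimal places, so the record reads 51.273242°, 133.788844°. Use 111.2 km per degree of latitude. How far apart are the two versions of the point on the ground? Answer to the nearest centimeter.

Δlat = 51.27324217 − 51.273242 = +0.00000017°; Δlon = 133.78884480 − 133.788844 = +0.00000080°.
North–south shift: 0.00000017 × 111200 = 0.018904 m.
E–W at 51.2732°: 0.00000080° × 111200 × cos 51.2732° = 0.00000080 × 111200 × 0.6256 ≈ 0.055654 m.
Distance: √(0.018904² + 0.055654²) ≈ 0.0587769 m.
That is 0.0587769 m = 5.8777 cm.

6 centimeters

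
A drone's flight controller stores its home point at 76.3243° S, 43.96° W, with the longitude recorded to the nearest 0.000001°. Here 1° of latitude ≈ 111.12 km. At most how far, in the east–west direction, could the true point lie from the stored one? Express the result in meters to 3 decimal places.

Rounding to 6 decimal places leaves the longitude within ±5e-07° of the true value.
One degree of longitude at 76.3243° is 111120 × cos 76.3243° ≈ 111120 × 0.2364 = 26271.7 m.
So at most 5e-07° × 26271.7 ≈ 0.0131358 m east–west.

0.013 meters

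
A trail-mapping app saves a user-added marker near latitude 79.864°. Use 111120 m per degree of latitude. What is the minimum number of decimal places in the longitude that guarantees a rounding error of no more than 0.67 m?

5 decimal places

At 79.864° one degree of longitude covers 111120 × cos 79.864° ≈ 111120 × 0.1760 ≈ 19555.5 m.
Rounding to N decimal places gives at most 0.5 × 10⁻ᴺ degrees of error, i.e. 0.5 × 10⁻ᴺ × 19555.5 m.
Setting 9777.74 × 10⁻ᴺ ≤ 0.67 gives 10ᴺ ≥ 1.459e+04, i.e. N ≥ 4.16.
So 5 decimal places suffice (0.0978 m); 4 would allow up to 0.978 m.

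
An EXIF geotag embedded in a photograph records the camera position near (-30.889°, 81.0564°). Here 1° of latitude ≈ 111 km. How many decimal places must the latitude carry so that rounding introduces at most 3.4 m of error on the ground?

5 decimal places

One degree of latitude covers 111000 m.
Rounding to N decimal places gives at most 0.5 × 10⁻ᴺ degrees of error, i.e. 0.5 × 10⁻ᴺ × 111000 m.
Need 0.5 × 111000 × 10⁻ᴺ ≤ 3.4 → 10⁻ᴺ ≤ 6.126e-05, so N ≥ 4.21.
So 5 decimal places suffice (0.555 m); 4 would allow up to 5.55 m.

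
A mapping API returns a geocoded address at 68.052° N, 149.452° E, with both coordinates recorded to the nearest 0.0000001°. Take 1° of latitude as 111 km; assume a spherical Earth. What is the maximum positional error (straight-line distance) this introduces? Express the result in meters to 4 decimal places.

0.0059 meters

Rounding to 7 decimal places leaves each coordinate within ±5e-08° of the true value.
North–south component: 5e-08° × 111000 = 0.00555 m.
East–west component at 68.052°: 5e-08° × 111000 × cos 68.052° ≈ 5e-08 × 41487.9 ≈ 0.0020744 m.
The two errors are perpendicular, so the maximum displacement is √(0.00555² + 0.0020744²) ≈ 0.005925 m.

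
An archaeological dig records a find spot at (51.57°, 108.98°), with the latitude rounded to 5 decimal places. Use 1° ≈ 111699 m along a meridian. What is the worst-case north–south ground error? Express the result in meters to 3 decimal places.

Rounding to 5 decimal places leaves the latitude within ±5e-06° of the true value.
Along the meridian that is 5e-06° × 111699 m/° = 0.558495 m.

0.558 meters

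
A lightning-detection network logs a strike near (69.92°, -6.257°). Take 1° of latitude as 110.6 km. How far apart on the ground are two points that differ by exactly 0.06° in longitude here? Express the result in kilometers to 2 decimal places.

2.28 kilometers

One degree of longitude here spans 110600 × cos 69.92° = 110600 × 0.3433 ≈ 37972.5 m; 0.06° of that is 2278.35 m.
That is 2278.35 m = 2.2784 km.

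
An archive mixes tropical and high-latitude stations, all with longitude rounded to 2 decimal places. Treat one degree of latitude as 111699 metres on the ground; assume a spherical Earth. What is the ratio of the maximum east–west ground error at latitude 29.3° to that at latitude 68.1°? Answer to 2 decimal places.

2.34

Rounding to 2 decimal places leaves the longitude within ±0.005° of the true value.
Error at 29.3° = 0.005° × 111699 × cos 29.3° ≈ 558.5 × 0.8721 = 487.05 m.
At 68.1°: 0.005° × 111699 × cos 68.1° = 0.005 × 111699 × 0.3730 ≈ 208.31 m.
Ratio: 487.05 / 208.31 = cos 29.3° / cos 68.1° ≈ 2.3381.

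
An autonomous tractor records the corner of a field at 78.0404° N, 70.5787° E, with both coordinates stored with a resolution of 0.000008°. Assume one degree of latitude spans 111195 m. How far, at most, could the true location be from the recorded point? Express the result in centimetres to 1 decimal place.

With a 0.000008° grid the true value lies within half a step, ±0.000008°/2 = ±4e-06°, of the stored one.
North–south component: 4e-06° × 111195 = 0.44478 m.
Longitude error → 4e-06 × 111195 × cos 78.0404° = 4e-06 × 111195 × 0.2072 ≈ 0.0921682 m.
The two errors are perpendicular, so the maximum displacement is √(0.44478² + 0.0921682²) ≈ 0.454229 m.
That is 0.454229 m = 45.423 cm.

45.4 centimetres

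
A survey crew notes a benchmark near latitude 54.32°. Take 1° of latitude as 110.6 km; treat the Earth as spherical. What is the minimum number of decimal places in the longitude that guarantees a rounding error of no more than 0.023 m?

At 54.32° one degree of longitude covers 110600 × cos 54.32° ≈ 110600 × 0.5833 ≈ 64508.3 m.
With N decimal places the half-ulp bound is 0.5·10⁻ᴺ°, or 0.5·10⁻ᴺ × 64508.3 m on the ground.
Need 0.5 × 64508.3 × 10⁻ᴺ ≤ 0.023 → 10⁻ᴺ ≤ 7.131e-07, so N ≥ 6.15.
At 6 places the error can reach 0.0323 m, but 7 places keeps it to 0.00323 m.

7 decimal places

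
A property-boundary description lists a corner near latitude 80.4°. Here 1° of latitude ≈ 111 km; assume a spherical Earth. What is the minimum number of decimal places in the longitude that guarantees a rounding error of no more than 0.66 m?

At 80.4° one degree of longitude covers 111000 × cos 80.4° ≈ 111000 × 0.1668 ≈ 18511.3 m.
With N decimal places the half-ulp bound is 0.5·10⁻ᴺ°, or 0.5·10⁻ᴺ × 18511.3 m on the ground.
Setting 9255.67 × 10⁻ᴺ ≤ 0.66 gives 10ᴺ ≥ 1.402e+04, i.e. N ≥ 4.15.
At 4 places the error can reach 0.926 m, but 5 places keeps it to 0.0926 m.

5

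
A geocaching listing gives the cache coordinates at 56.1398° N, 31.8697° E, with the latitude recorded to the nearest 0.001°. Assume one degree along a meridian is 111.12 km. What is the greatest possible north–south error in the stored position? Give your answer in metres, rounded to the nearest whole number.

56 metres

Rounding to 3 decimal places leaves the latitude within ±0.0005° of the true value.
So the N–S error is at most 0.0005 × 111120 = 55.56 m.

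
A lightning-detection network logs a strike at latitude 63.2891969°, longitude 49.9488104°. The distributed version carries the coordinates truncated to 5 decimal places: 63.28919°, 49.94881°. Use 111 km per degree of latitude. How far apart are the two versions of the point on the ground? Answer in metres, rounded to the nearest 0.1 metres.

Δlat = 63.2891969 − 63.28919 = +0.0000069°; Δlon = 49.9488104 − 49.94881 = +0.0000004°.
North–south shift: 0.0000069 × 111000 = 0.7659 m.
E–W at 63.2892°: 0.0000004° × 111000 × cos 63.2892° = 0.0000004 × 111000 × 0.4495 ≈ 0.0199572 m.
Distance: √(0.7659² + 0.0199572²) ≈ 0.76616 m.

0.8 metres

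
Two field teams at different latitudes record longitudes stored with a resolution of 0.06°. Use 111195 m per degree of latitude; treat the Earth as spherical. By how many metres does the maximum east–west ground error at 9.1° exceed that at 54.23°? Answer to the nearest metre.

1344 metres

With a 0.06° grid the true value lies within half a step, ±0.06°/2 = ±0.03°, of the stored one.
At 9.1°: 0.03° × 111195 × cos 9.1° = 0.03 × 111195 × 0.9874 ≈ 3293.9 m.
Error at 54.23° = 0.03° × 111195 × cos 54.23° ≈ 3335.8 × 0.5845 = 1949.9 m.
So the lower-latitude error exceeds the higher by 3293.9 − 1949.9 = 1344 m.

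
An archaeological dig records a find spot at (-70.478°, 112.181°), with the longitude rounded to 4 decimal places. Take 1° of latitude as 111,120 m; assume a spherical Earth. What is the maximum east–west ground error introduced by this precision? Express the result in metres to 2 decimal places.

1.86 metres

Rounding to 4 decimal places leaves the longitude within ±5e-05° of the true value.
Parallels shrink by cos φ, so at 70.478° a degree of longitude is 111120 × 0.3342 ≈ 37132.8 m.
Maximum E–W displacement: 5e-05 × 37132.8 = 1.85664 m.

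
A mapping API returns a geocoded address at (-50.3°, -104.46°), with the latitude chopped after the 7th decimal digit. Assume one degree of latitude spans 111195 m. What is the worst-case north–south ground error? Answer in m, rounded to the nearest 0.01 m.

Truncating at 7 decimal places can drop up to a full unit in the last place, so the latitude may be off by as much as 1e-07°.
North–south distance: 1e-07° × 111195 m/° = 0.0111195 m.

0.01 m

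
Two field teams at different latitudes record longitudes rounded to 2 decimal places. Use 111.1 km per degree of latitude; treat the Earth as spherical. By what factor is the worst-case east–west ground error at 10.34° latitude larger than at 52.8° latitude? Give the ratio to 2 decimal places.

1.63

Rounding to 2 decimal places leaves the longitude within ±0.005° of the true value.
Error at 10.34° = 0.005° × 111100 × cos 10.34° ≈ 555.5 × 0.9838 = 546.48 m.
Error at 52.8° = 0.005° × 111100 × cos 52.8° ≈ 555.5 × 0.6046 = 335.85 m.
Ratio: 546.48 / 335.85 = cos 10.34° / cos 52.8° ≈ 1.6271.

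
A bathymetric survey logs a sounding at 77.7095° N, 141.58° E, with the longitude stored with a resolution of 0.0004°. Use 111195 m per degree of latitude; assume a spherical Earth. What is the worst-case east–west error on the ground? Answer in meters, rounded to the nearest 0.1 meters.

With a 0.0004° grid the true value lies within half a step, ±0.0004°/2 = ±0.0002°, of the stored one.
At latitude 77.7095° a degree of longitude spans 111195 m × cos 77.7095° = 111195 × 0.2129 ≈ 23669.9 m.
East–west error: 0.0002° × 23669.9 m/° ≈ 4.73398 m.

4.7 meters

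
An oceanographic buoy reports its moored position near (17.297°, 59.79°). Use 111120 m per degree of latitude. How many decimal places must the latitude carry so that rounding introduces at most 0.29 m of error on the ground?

One degree of latitude covers 111120 m.
N decimal places → at most half a unit in the last place, 0.5 × 10⁻ᴺ° = 111120/2 × 10⁻ᴺ m.
Setting 55560 × 10⁻ᴺ ≤ 0.29 gives 10ᴺ ≥ 1.916e+05, i.e. N ≥ 5.28.
So 6 decimal places suffice (0.0556 m); 5 would allow up to 0.556 m.

6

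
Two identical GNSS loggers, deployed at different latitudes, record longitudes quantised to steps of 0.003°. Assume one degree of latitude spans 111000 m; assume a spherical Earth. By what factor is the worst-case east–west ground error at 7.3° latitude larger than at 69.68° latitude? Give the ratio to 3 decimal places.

2.856

With a 0.003° grid the true value lies within half a step, ±0.003°/2 = ±0.0015°, of the stored one.
At 7.3°: 0.0015° × 111000 × cos 7.3° = 0.0015 × 111000 × 0.9919 ≈ 165.15 m.
Error at 69.68° = 0.0015° × 111000 × cos 69.68° ≈ 166.5 × 0.3473 = 57.819 m.
The ratio reduces to cos 7.3° / cos 69.68° = 0.9919/0.3473 ≈ 2.8563.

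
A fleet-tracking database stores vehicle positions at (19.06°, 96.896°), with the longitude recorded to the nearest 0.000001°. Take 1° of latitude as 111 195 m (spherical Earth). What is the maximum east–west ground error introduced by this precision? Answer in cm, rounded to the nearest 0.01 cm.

Rounding to 6 decimal places leaves the longitude within ±5e-07° of the true value.
One degree of longitude at 19.06° is 111195 × cos 19.06° ≈ 111195 × 0.9452 = 105099 m.
So at most 5e-07° × 105099 ≈ 0.0525495 m east–west.
That is 0.0525495 m = 5.2549 cm.

5.25 cm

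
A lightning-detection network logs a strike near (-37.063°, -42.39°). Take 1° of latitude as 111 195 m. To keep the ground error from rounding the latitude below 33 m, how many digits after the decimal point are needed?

One degree of latitude covers 111195 m.
Rounding to N decimal places gives at most 0.5 × 10⁻ᴺ degrees of error, i.e. 0.5 × 10⁻ᴺ × 111195 m.
Setting 55597.5 × 10⁻ᴺ ≤ 33 gives 10ᴺ ≥ 1685, i.e. N ≥ 3.23.
At 3 places the error can reach 55.6 m, but 4 places keeps it to 5.56 m.

4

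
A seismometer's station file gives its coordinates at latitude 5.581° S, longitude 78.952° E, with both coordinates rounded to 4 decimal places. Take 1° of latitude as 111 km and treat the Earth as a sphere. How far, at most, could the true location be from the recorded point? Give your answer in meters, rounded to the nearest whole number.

8 meters

Rounding to 4 decimal places leaves each coordinate within ±5e-05° of the true value.
Latitude error → 5e-05 × 111000 = 5.55 m along the meridian.
E–W at 5.581°: 5e-05° × 111000 × cos 5.581° = 5e-05 × 111000 × 0.9953 ≈ 5.52369 m.
Worst case both components are at the extreme and orthogonal: √(5.55² + 5.52369²) ≈ 7.8303 m.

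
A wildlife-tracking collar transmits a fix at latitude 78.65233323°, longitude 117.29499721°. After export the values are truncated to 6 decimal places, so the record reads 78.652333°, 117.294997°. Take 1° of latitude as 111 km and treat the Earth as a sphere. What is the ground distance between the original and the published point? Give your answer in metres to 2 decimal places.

The latitude changed by +0.00000023° and the longitude by +0.00000021°.
N–S: 0.00000023° × 111000 m/° = 0.02553 m.
East–west at this latitude: 0.00000021° × 111000 × cos 78.6523° ≈ 0.00000021 × 21840.6 = 0.00458652 m.
Distance: √(0.02553² + 0.00458652²) ≈ 0.0259387 m.

0.03 metres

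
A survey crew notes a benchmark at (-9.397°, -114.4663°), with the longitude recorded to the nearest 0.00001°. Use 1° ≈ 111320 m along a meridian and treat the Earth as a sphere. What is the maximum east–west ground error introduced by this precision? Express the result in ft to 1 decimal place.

1.8 ft

Rounding to 5 decimal places leaves the longitude within ±5e-06° of the true value.
Parallels shrink by cos φ, so at 9.397° a degree of longitude is 111320 × 0.9866 ≈ 109826 m.
East–west error: 5e-06° × 109826 m/° ≈ 0.549131 m.
Converting: 0.549131 m × 3.2808 ft/m ≈ 1.8016 ft.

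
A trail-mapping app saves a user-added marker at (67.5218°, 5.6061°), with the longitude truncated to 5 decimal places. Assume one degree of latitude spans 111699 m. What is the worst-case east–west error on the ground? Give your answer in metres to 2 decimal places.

0.43 metres

Truncating at 5 decimal places can drop up to a full unit in the last place, so the longitude may be off by as much as 1e-05°.
Parallels shrink by cos φ, so at 67.5218° a degree of longitude is 111699 × 0.3823 ≈ 42706.1 m.
So at most 1e-05° × 42706.1 ≈ 0.427061 m east–west.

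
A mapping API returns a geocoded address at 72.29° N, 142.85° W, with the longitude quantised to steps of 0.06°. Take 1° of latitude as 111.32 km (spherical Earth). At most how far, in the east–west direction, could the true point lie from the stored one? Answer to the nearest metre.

With a 0.06° grid the true value lies within half a step, ±0.06°/2 = ±0.03°, of the stored one.
At latitude 72.29° a degree of longitude spans 111320 m × cos 72.29° = 111320 × 0.3042 ≈ 33863.5 m.
So at most 0.03° × 33863.5 ≈ 1015.9 m east–west.

1016 metres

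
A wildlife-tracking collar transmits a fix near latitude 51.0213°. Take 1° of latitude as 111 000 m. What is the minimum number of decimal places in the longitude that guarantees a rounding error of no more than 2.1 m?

At 51.0213° one degree of longitude covers 111000 × cos 51.0213° ≈ 111000 × 0.6290 ≈ 69822.5 m.
With N decimal places the half-ulp bound is 0.5·10⁻ᴺ°, or 0.5·10⁻ᴺ × 69822.5 m on the ground.
Need 0.5 × 69822.5 × 10⁻ᴺ ≤ 2.1 → 10⁻ᴺ ≤ 6.015e-05, so N ≥ 4.22.
N = 4 would give 3.49 m (too coarse); N = 5 gives 0.349 m ≤ 2.1 m.

5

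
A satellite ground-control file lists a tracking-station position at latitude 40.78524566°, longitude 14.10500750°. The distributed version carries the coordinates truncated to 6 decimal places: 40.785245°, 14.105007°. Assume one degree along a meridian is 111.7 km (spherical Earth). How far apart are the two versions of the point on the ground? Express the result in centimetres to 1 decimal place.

8.5 centimetres

The latitude changed by +0.00000066° and the longitude by +0.00000050°.
North–south shift: 0.00000066 × 111700 = 0.073722 m.
E–W at 40.7852°: 0.00000050° × 111700 × cos 40.7852° = 0.00000050 × 111700 × 0.7572 ≈ 0.0422876 m.
Distance: √(0.073722² + 0.0422876²) ≈ 0.0849892 m.
That is 0.0849892 m = 8.4989 cm.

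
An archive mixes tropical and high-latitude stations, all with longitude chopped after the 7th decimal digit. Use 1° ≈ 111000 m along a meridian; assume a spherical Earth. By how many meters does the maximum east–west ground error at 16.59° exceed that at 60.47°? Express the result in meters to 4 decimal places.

Truncating at 7 decimal places can drop up to a full unit in the last place, so the longitude may be off by as much as 1e-07°.
Error at 16.59° = 1e-07° × 111000 × cos 16.59° ≈ 0.0111 × 0.9584 = 0.010638 m.
Error at 60.47° = 1e-07° × 111000 × cos 60.47° ≈ 0.0111 × 0.4929 = 0.005471 m.
So the lower-latitude error exceeds the higher by 0.010638 − 0.005471 = 0.005167 m.

0.0052 meters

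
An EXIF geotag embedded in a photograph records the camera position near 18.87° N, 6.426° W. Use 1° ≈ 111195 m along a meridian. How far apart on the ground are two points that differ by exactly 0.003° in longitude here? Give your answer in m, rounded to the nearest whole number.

316 m

0.003° of longitude at 18.87° is 0.003 × 111195 × cos 18.87° ≈ 0.003 × 105219 = 315.656 m.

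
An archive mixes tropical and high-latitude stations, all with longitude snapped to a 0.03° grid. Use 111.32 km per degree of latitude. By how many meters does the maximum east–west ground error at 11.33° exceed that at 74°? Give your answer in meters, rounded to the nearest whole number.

1177 meters

With a 0.03° grid the true value lies within half a step, ±0.03°/2 = ±0.015°, of the stored one.
At 11.33°: 0.015° × 111320 × cos 11.33° = 0.015 × 111320 × 0.9805 ≈ 1637.3 m.
Error at 74° = 0.015° × 111320 × cos 74° ≈ 1669.8 × 0.2756 = 460.26 m.
Difference: 1637.3 − 460.26 = 1177 m.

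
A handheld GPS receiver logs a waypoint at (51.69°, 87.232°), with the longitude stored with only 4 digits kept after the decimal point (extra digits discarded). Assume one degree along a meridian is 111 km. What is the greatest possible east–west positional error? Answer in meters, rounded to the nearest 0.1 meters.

Truncating at 4 decimal places can drop up to a full unit in the last place, so the longitude may be off by as much as 0.0001°.
Parallels shrink by cos φ, so at 51.69° a degree of longitude is 111000 × 0.6199 ≈ 68810.7 m.
Maximum E–W displacement: 0.0001 × 68810.7 = 6.88107 m.

6.9 meters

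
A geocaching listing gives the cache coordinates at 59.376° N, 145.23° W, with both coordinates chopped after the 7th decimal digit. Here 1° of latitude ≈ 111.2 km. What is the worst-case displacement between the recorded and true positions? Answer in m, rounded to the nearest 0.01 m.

0.01 m

Truncating at 7 decimal places can drop up to a full unit in the last place, so each coordinate may be off by as much as 1e-07°.
North–south component: 1e-07° × 111200 = 0.01112 m.
Longitude error → 1e-07 × 111200 × cos 59.376° = 1e-07 × 111200 × 0.5094 ≈ 0.00566455 m.
The two errors are perpendicular, so the maximum displacement is √(0.01112² + 0.00566455²) ≈ 0.0124796 m.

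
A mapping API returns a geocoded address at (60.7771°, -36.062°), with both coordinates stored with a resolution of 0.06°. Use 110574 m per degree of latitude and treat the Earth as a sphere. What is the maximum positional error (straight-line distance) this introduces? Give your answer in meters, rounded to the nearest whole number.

With a 0.06° grid the true value lies within half a step, ±0.06°/2 = ±0.03°, of the stored one.
Latitude error → 0.03 × 110574 = 3317.22 m along the meridian.
East–west component at 60.7771°: 0.03° × 110574 × cos 60.7771° ≈ 0.03 × 53983.2 ≈ 1619.5 m.
Worst case both components are at the extreme and orthogonal: √(3317.22² + 1619.5²) ≈ 3691.44 m.

3691 meters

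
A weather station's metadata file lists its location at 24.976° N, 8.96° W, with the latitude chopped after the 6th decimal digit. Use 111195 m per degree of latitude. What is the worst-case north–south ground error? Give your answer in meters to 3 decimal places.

0.111 meters

Truncating at 6 decimal places can drop up to a full unit in the last place, so the latitude may be off by as much as 1e-06°.
North–south distance: 1e-06° × 111195 m/° = 0.111195 m.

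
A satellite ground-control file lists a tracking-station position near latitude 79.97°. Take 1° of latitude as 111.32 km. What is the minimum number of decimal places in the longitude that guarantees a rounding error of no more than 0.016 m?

6 decimal places

At 79.97° one degree of longitude covers 111320 × cos 79.97° ≈ 111320 × 0.1742 ≈ 19387.9 m.
N decimal places → at most half a unit in the last place, 0.5 × 10⁻ᴺ° = 19387.9/2 × 10⁻ᴺ m.
Setting 9693.96 × 10⁻ᴺ ≤ 0.016 gives 10ᴺ ≥ 6.059e+05, i.e. N ≥ 5.78.
At 5 places the error can reach 0.0969 m, but 6 places keeps it to 0.00969 m.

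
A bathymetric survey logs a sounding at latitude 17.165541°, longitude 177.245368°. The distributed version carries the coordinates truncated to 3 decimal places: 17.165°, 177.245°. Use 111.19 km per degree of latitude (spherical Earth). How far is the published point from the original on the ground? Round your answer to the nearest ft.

The latitude changed by +0.000541° and the longitude by +0.000368°.
N–S: 0.000541° × 111190 m/° = 60.1538 m.
E–W at 17.165°: 0.000368° × 111190 × cos 17.165° = 0.000368 × 111190 × 0.9555 ≈ 39.0954 m.
Hypotenuse of the two orthogonal shifts: √(60.1538² + 39.0954²) = 71.7421 m.
In feet: 71.7421 m ÷ 0.3048 ≈ 235.37 ft.

235 ft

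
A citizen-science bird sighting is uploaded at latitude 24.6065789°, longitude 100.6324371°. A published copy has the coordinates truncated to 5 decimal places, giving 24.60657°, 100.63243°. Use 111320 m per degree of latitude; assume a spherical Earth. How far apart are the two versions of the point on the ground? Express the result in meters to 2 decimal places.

The latitude changed by +0.0000089° and the longitude by +0.0000071°.
North–south shift: 0.0000089 × 111320 = 0.990748 m.
E–W at 24.6066°: 0.0000071° × 111320 × cos 24.6066° = 0.0000071 × 111320 × 0.9092 ≈ 0.718597 m.
Combined displacement = (0.990748² + 0.718597²)^½ ≈ 1.22391 m.

1.22 meters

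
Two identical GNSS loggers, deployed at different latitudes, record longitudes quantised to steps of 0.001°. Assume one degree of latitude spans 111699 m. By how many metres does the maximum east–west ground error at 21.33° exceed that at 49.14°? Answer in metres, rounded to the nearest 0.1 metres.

15.5 metres

With a 0.001° grid the true value lies within half a step, ±0.001°/2 = ±0.0005°, of the stored one.
Error at 21.33° = 0.0005° × 111699 × cos 21.33° ≈ 55.849 × 0.9315 = 52.024 m.
Error at 49.14° = 0.0005° × 111699 × cos 49.14° ≈ 55.849 × 0.6542 = 36.537 m.
Difference: 52.024 − 36.537 = 15.486 m.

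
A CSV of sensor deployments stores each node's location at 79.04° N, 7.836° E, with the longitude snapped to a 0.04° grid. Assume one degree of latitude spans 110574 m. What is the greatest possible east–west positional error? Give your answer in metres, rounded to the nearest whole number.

With a 0.04° grid the true value lies within half a step, ±0.04°/2 = ±0.02°, of the stored one.
Parallels shrink by cos φ, so at 79.04° a degree of longitude is 110574 × 0.1901 ≈ 21022.7 m.
Maximum E–W displacement: 0.02 × 21022.7 = 420.455 m.

420 metres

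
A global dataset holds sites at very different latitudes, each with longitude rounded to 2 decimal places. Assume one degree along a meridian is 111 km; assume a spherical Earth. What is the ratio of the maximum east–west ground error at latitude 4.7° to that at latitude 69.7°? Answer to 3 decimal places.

2.873

Rounding to 2 decimal places leaves the longitude within ±0.005° of the true value.
At 4.7°: 0.005° × 111000 × cos 4.7° = 0.005 × 111000 × 0.9966 ≈ 553.13 m.
At 69.7°: 0.005° × 111000 × cos 69.7° = 0.005 × 111000 × 0.3469 ≈ 192.55 m.
The ratio reduces to cos 4.7° / cos 69.7° = 0.9966/0.3469 ≈ 2.8727.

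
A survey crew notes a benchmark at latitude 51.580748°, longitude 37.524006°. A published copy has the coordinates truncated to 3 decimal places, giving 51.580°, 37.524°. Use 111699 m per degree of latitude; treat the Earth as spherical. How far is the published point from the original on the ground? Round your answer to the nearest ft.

Δlat = 51.580748 − 51.580 = +0.000748°; Δlon = 37.524006 − 37.524 = +0.000006°.
North–south shift: 0.000748 × 111699 = 83.5509 m.
East–west at this latitude: 0.000006° × 111699 × cos 51.58° ≈ 0.000006 × 69412.1 = 0.416473 m.
Hypotenuse of the two orthogonal shifts: √(83.5509² + 0.416473²) = 83.5519 m.
In feet: 83.5519 m ÷ 0.3048 ≈ 274.12 ft.

274 ft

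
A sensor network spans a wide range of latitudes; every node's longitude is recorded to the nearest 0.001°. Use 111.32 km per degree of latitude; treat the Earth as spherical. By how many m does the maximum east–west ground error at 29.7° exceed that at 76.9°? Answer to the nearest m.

36 m

Rounding to 3 decimal places leaves the longitude within ±0.0005° of the true value.
At 29.7°: 0.0005° × 111320 × cos 29.7° = 0.0005 × 111320 × 0.8686 ≈ 48.348 m.
At 76.9°: 0.0005° × 111320 × cos 76.9° = 0.0005 × 111320 × 0.2267 ≈ 12.615 m.
So the lower-latitude error exceeds the higher by 48.348 − 12.615 = 35.733 m.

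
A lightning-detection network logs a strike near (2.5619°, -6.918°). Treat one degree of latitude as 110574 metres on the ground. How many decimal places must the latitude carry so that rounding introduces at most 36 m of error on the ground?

4 decimal places

One degree of latitude covers 110574 m.
N decimal places → at most half a unit in the last place, 0.5 × 10⁻ᴺ° = 110574/2 × 10⁻ᴺ m.
Need 0.5 × 110574 × 10⁻ᴺ ≤ 36 → 10⁻ᴺ ≤ 6.511e-04, so N ≥ 3.19.
N = 3 would give 55.3 m (too coarse); N = 4 gives 5.53 m ≤ 36 m.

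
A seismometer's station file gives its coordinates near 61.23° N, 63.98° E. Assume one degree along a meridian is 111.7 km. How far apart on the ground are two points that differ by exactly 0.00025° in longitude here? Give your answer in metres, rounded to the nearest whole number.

0.00025° of longitude at 61.23° is 0.00025 × 111700 × cos 61.23° ≈ 0.00025 × 53760.6 = 13.4402 m.

13 metres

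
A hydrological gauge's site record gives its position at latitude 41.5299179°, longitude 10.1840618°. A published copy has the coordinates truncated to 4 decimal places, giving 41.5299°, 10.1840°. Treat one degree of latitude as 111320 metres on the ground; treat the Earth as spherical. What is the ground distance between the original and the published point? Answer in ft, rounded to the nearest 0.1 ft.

18.1 ft

Δlat = 41.5299179 − 41.5299 = +0.0000179°; Δlon = 10.1840618 − 10.1840 = +0.0000618°.
N–S: 0.0000179° × 111320 m/° = 1.99263 m.
East–west at this latitude: 0.0000618° × 111320 × cos 41.5299° ≈ 0.0000618 × 83335.2 = 5.15012 m.
Hypotenuse of the two orthogonal shifts: √(1.99263² + 5.15012²) = 5.52216 m.
In feet: 5.52216 m ÷ 0.3048 ≈ 18.117 ft.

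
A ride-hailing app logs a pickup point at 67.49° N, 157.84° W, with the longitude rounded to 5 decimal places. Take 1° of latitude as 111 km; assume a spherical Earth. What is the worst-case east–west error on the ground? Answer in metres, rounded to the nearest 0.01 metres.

Rounding to 5 decimal places leaves the longitude within ±5e-06° of the true value.
One degree of longitude at 67.49° is 111000 × cos 67.49° ≈ 111000 × 0.3828 = 42495.8 m.
So at most 5e-06° × 42495.8 ≈ 0.212479 m east–west.

0.21 metres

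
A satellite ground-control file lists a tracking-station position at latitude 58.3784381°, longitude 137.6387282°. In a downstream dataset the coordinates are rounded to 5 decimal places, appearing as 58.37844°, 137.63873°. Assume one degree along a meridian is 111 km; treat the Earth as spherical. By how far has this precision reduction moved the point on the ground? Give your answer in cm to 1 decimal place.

23.5 cm

Δlat = 58.3784381 − 58.37844 = -0.0000019°; Δlon = 137.6387282 − 137.63873 = -0.0000018°.
N–S: -0.0000019° × 111000 m/° = -0.2109 m.
E–W at 58.3784°: -0.0000018° × 111000 × cos 58.3784° = -0.0000018 × 111000 × 0.5243 ≈ -0.104756 m.
Combined displacement = (0.2109² + 0.104756²)^½ ≈ 0.235484 m.
That is 0.235484 m = 23.548 cm.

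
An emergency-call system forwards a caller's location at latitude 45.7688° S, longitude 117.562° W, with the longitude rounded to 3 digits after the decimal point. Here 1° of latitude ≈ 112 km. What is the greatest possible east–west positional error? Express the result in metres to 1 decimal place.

Rounding to 3 decimal places leaves the longitude within ±0.0005° of the true value.
One degree of longitude at 45.7688° is 112000 × cos 45.7688° ≈ 112000 × 0.6976 = 78126.2 m.
Maximum E–W displacement: 0.0005 × 78126.2 = 39.0631 m.

39.1 metres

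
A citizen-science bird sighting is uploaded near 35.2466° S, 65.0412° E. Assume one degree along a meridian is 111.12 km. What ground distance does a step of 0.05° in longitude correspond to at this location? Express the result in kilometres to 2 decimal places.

4.54 kilometres

One degree of longitude here spans 111120 × cos 35.2466° = 111120 × 0.8167 ≈ 90749 m; 0.05° of that is 4537.45 m.
That is 4537.45 m = 4.5375 km.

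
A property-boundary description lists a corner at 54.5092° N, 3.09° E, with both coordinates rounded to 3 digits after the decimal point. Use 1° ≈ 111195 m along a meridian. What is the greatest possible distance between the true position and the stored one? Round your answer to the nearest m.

Rounding to 3 decimal places leaves each coordinate within ±0.0005° of the true value.
N–S: 0.0005° × 111195 m/° = 55.5975 m.
E–W at 54.5092°: 0.0005° × 111195 × cos 54.5092° = 0.0005 × 111195 × 0.5806 ≈ 32.2784 m.
Combining orthogonally: (55.5975² + 32.2784²)^½ ≈ 64.2882 m.

64 m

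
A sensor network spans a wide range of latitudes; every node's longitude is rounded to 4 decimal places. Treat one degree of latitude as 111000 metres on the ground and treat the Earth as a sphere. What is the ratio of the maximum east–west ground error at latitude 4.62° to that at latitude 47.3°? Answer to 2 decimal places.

Rounding to 4 decimal places leaves the longitude within ±5e-05° of the true value.
Error at 4.62° = 5e-05° × 111000 × cos 4.62° ≈ 5.55 × 0.9968 = 5.532 m.
At 47.3°: 5e-05° × 111000 × cos 47.3° = 5e-05 × 111000 × 0.6782 ≈ 3.7638 m.
Ratio: 5.532 / 3.7638 = cos 4.62° / cos 47.3° ≈ 1.4698.

1.47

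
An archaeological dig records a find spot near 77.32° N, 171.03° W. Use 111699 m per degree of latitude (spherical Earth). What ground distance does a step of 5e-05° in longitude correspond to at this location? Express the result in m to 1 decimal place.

1.2 m

One degree of longitude here spans 111699 × cos 77.32° = 111699 × 0.2195 ≈ 24518.6 m; 5e-05° of that is 1.22593 m.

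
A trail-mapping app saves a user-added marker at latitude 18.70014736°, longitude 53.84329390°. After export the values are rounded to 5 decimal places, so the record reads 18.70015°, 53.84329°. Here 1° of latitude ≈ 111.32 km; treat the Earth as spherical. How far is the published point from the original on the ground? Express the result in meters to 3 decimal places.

0.505 meters

The latitude changed by -0.00000264° and the longitude by +0.00000390°.
N–S: -0.00000264° × 111320 m/° = -0.293885 m.
E–W at 18.7002°: 0.00000390° × 111320 × cos 18.7002° = 0.00000390 × 111320 × 0.9472 ≈ 0.411229 m.
Hypotenuse of the two orthogonal shifts: √(0.293885² + 0.411229²) = 0.505448 m.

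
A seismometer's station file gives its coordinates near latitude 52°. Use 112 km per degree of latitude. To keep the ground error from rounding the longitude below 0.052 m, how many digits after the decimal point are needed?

6

At 52° one degree of longitude covers 112000 × cos 52° ≈ 112000 × 0.6157 ≈ 68954.1 m.
With N decimal places the half-ulp bound is 0.5·10⁻ᴺ°, or 0.5·10⁻ᴺ × 68954.1 m on the ground.
Setting 34477 × 10⁻ᴺ ≤ 0.052 gives 10ᴺ ≥ 6.63e+05, i.e. N ≥ 5.82.
N = 5 would give 0.345 m (too coarse); N = 6 gives 0.0345 m ≤ 0.052 m.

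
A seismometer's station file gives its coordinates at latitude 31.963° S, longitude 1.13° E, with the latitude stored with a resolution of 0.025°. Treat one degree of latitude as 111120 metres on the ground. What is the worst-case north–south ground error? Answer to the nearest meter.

1389 meters

With a 0.025° grid the true value lies within half a step, ±0.025°/2 = ±0.0125°, of the stored one.
Along the meridian that is 0.0125° × 111120 m/° = 1389 m.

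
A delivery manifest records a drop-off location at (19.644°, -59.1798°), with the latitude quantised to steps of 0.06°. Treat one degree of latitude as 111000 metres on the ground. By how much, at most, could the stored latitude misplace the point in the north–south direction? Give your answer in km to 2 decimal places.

With a 0.06° grid the true value lies within half a step, ±0.06°/2 = ±0.03°, of the stored one.
Along the meridian that is 0.03° × 111000 m/° = 3330 m.
That is 3330 m = 3.33 km.

3.33 km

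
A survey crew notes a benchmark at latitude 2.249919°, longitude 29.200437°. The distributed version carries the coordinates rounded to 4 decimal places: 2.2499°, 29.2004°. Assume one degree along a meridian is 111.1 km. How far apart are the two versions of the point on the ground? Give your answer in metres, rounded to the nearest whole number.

The latitude changed by +0.000019° and the longitude by +0.000037°.
North–south shift: 0.000019 × 111100 = 2.1109 m.
E–W at 2.2499°: 0.000037° × 111100 × cos 2.2499° = 0.000037 × 111100 × 0.9992 ≈ 4.10753 m.
Combined displacement = (2.1109² + 4.10753²)^½ ≈ 4.61819 m.

5 metres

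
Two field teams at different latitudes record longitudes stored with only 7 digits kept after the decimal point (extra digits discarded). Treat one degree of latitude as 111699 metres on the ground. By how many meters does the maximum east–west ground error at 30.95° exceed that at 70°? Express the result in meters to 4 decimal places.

0.0058 meters

Truncating at 7 decimal places can drop up to a full unit in the last place, so the longitude may be off by as much as 1e-07°.
Error at 30.95° = 1e-07° × 111699 × cos 30.95° ≈ 0.01117 × 0.8576 = 0.0095795 m.
Error at 70° = 1e-07° × 111699 × cos 70° ≈ 0.01117 × 0.3420 = 0.0038203 m.
Difference: 0.0095795 − 0.0038203 = 0.0057592 m.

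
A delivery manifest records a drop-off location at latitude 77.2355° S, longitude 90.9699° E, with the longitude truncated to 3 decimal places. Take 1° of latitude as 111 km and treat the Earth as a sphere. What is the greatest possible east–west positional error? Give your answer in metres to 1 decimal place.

Truncating at 3 decimal places can drop up to a full unit in the last place, so the longitude may be off by as much as 0.001°.
One degree of longitude at 77.2355° is 111000 × cos 77.2355° ≈ 111000 × 0.2209 = 24524.8 m.
Maximum E–W displacement: 0.001 × 24524.8 = 24.5248 m.

24.5 metres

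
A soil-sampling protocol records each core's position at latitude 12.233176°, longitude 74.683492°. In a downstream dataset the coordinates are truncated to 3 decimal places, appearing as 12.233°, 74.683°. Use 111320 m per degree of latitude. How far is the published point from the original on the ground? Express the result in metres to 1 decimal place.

57.0 metres

Δlat = 12.233176 − 12.233 = +0.000176°; Δlon = 74.683492 − 74.683 = +0.000492°.
North–south shift: 0.000176 × 111320 = 19.5923 m.
E–W at 12.233°: 0.000492° × 111320 × cos 12.233° = 0.000492 × 111320 × 0.9773 ≈ 53.5258 m.
Combined displacement = (19.5923² + 53.5258²)^½ ≈ 56.9989 m.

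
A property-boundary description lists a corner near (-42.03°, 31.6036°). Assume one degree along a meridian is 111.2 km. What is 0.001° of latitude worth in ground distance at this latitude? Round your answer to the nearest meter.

Along a meridian 0.001° is 0.001 × 111200 = 111.2 m.

111 meters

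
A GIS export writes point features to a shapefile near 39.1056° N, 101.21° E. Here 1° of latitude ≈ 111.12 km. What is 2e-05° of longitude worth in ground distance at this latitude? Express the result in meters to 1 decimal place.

1.7 meters

2e-05° of longitude at 39.1056° is 2e-05 × 111120 × cos 39.1056° ≈ 2e-05 × 86227.4 = 1.72455 m.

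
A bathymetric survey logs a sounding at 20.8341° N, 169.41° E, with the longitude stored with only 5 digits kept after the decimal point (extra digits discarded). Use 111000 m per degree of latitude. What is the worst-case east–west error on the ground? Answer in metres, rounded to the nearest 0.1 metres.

1.0 metres

Truncating at 5 decimal places can drop up to a full unit in the last place, so the longitude may be off by as much as 1e-05°.
At latitude 20.8341° a degree of longitude spans 111000 m × cos 20.8341° = 111000 × 0.9346 ≈ 103742 m.
So at most 1e-05° × 103742 ≈ 1.03742 m east–west.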